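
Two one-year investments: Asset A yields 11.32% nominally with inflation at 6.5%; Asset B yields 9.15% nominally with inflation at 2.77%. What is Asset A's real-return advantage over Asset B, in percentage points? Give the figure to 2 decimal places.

Asset A real return: 1.1132/1.065 − 1 = 4.526%.
Asset B real return: 1.0915/1.0277 − 1 = 6.208%.
Difference: 4.526 − 6.208 = -1.682 pp.

-1.68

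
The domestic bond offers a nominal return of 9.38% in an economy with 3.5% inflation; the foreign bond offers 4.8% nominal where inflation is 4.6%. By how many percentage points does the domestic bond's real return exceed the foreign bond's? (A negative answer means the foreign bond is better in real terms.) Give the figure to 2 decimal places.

The domestic bond real return: 1.0938/1.035 − 1 = 5.681%.
The foreign bond real return: 1.048/1.046 − 1 = 0.191%.
Difference: 5.681 − 0.191 = 5.490 pp.

5.49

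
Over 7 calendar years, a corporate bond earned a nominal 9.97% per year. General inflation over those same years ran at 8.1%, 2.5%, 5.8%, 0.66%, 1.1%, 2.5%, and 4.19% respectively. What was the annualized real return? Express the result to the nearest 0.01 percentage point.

Cumulative inflation factor: 1.081 × 1.025 × 1.058 × 1.0066 × 1.011 × 1.025 × 1.0419 ≈ 1.27407.
Nominal growth factor: 1.94500. Real growth factor = 1.94500 / 1.27407 ≈ 1.52660.
Annualized: 1.52660^(1/7) − 1 ≈ 0.06230.

6.23%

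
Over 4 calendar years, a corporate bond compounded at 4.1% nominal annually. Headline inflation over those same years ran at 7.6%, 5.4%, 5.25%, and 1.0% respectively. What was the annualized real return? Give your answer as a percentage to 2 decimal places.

Cumulative inflation factor: 1.076 × 1.054 × 1.0525 × 1.010 ≈ 1.20558.
Nominal growth factor: 1.17436. Real growth factor = 1.17436 / 1.20558 ≈ 0.97411.
Annualized: 0.97411^(1/4) − 1 ≈ -0.00654.

-0.65%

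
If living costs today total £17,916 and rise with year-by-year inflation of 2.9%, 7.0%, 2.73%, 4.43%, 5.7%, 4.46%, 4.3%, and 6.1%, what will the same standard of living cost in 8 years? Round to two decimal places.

£25,857.56

Cumulative price-level factor: 1.029 × 1.070 × 1.0273 × 1.0443 × 1.057 × 1.0446 × 1.043 × 1.061 ≈ 1.4432661294.
The nominal amount required is £17,916 scaled up by that factor.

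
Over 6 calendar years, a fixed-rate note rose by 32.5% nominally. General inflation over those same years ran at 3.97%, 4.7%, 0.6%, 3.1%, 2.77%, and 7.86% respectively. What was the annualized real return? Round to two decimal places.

0.96%

Cumulative inflation factor: 1.0397 × 1.047 × 1.006 × 1.031 × 1.0277 × 1.0786 ≈ 1.25152.
Nominal growth factor: 1.32500. Real growth factor = 1.32500 / 1.25152 ≈ 1.05871.
Annualized: 1.05871^(1/6) − 1 ≈ 0.00955.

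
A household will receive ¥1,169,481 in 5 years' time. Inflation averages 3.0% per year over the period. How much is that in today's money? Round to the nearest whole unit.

Price-level factor over 5 years: (1 + 3.0%)^5 = 1.1592740743.
Purchasing power today: ¥1,169,481 divided by that factor.

¥1,008,805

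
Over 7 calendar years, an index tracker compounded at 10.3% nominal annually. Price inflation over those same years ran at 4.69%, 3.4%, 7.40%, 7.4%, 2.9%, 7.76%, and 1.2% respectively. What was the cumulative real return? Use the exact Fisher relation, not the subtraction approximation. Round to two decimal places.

Cumulative inflation factor: 1.0469 × 1.034 × 1.0740 × 1.074 × 1.029 × 1.0776 × 1.012 ≈ 1.40116.
Nominal growth factor: 1.98623. Real growth factor = 1.98623 / 1.40116 ≈ 1.41756.
Total real return ≈ 41.7558%.

41.76%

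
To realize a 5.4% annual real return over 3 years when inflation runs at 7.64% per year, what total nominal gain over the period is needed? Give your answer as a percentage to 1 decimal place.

Required annual nominal rate: (1+5.4%)(1+7.64%) − 1 = 13.45256%.
Cumulative over 3 years: (1 + 0.1345256)^3 − 1 ≈ 0.46030.

46.0%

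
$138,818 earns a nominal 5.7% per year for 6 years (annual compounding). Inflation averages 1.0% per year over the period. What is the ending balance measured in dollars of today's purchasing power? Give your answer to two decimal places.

$182,375.91

Nominal value at maturity: $138,818 × (1 + 5.7%)^6 ≈ $193,595.70.
Price-level factor over 6 years: (1 + 1.0%)^6 ≈ 1.0615201506.
Dividing the nominal maturity value by the price-level factor gives the value in today's money.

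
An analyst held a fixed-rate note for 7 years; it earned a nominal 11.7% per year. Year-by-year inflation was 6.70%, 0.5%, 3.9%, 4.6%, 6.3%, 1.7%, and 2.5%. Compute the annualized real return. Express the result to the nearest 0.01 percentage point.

Cumulative inflation factor: 1.0670 × 1.005 × 1.039 × 1.046 × 1.063 × 1.017 × 1.025 ≈ 1.29139.
Nominal growth factor: 2.16956. Real growth factor = 2.16956 / 1.29139 ≈ 1.68003.
Annualized: 1.68003^(1/7) − 1 ≈ 0.07693.

7.69%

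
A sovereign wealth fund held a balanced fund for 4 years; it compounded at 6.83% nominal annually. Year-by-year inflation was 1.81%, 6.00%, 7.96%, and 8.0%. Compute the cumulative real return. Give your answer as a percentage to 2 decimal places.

3.51%

Cumulative inflation factor: 1.0181 × 1.0600 × 1.0796 × 1.080 ≈ 1.25830.
Nominal growth factor: 1.30249. Real growth factor = 1.30249 / 1.25830 ≈ 1.03512.
Total real return ≈ 3.5118%.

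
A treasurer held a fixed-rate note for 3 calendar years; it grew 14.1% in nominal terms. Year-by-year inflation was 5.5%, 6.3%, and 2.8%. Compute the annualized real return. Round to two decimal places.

-0.34%

Cumulative inflation factor: 1.055 × 1.063 × 1.028 ≈ 1.15287.
Nominal growth factor: 1.14100. Real growth factor = 1.14100 / 1.15287 ≈ 0.98971.
Annualized: 0.98971^(1/3) − 1 ≈ -0.00344.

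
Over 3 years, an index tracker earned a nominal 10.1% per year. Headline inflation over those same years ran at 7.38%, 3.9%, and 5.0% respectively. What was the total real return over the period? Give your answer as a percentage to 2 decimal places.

Cumulative inflation factor: 1.0738 × 1.039 × 1.050 ≈ 1.17146.
Nominal growth factor: 1.33463. Real growth factor = 1.33463 / 1.17146 ≈ 1.13929.
Total real return ≈ 13.9288%.

13.93%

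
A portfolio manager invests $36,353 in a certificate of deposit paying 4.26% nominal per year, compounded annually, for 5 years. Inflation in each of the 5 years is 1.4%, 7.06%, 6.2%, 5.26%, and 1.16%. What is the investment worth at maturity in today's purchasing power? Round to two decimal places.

$36,481.02

Nominal value at maturity: $36,353 × (1 + 4.26%)^5 ≈ $44,784.62.
Price-level factor over 5 years: 1.014 × 1.0706 × 1.062 × 1.0526 × 1.0116 ≈ 1.2276141825.
Dividing the nominal maturity value by the price-level factor gives the value in today's money.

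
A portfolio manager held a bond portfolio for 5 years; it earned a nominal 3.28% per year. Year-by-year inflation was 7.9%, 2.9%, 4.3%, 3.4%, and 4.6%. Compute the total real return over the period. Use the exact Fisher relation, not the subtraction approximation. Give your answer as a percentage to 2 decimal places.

-6.18%

Cumulative inflation factor: 1.079 × 1.029 × 1.043 × 1.034 × 1.046 ≈ 1.25249.
Nominal growth factor: 1.17512. Real growth factor = 1.17512 / 1.25249 ≈ 0.93823.
Total real return ≈ -6.1773%.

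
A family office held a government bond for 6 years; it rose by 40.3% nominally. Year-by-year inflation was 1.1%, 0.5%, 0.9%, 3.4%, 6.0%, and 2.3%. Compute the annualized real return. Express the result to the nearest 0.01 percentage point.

Cumulative inflation factor: 1.011 × 1.005 × 1.009 × 1.034 × 1.060 × 1.023 ≈ 1.14950.
Nominal growth factor: 1.40300. Real growth factor = 1.40300 / 1.14950 ≈ 1.22053.
Annualized: 1.22053^(1/6) − 1 ≈ 0.03377.

3.38%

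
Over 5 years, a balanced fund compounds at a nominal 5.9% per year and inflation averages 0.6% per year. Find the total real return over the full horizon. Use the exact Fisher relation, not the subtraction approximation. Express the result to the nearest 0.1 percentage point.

The annual real rate is (1+5.9%)/(1+0.6%) − 1 = 5.2684%.
Compounded over 5 years: (1 + 0.052684)^5 − 1 ≈ 0.29268.

29.3%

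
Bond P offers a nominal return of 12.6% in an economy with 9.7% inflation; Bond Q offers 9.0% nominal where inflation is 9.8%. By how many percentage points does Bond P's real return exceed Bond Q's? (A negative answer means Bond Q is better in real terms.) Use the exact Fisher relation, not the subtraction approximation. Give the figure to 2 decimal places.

3.37

Bond P real return: 1.126/1.097 − 1 = 2.644%.
Bond Q real return: 1.090/1.098 − 1 = -0.729%.
Difference: 2.644 − (-0.729) = 3.373 pp.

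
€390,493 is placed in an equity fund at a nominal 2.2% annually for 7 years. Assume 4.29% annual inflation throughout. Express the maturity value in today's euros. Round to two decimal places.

Nominal value at maturity: €390,493 × (1 + 2.2%)^7 ≈ €454,746.67.
Price-level factor over 7 years: (1 + 4.29%)^7 ≈ 1.3418336298.
Dividing the nominal maturity value by the price-level factor gives the value in today's money.

€338,899.44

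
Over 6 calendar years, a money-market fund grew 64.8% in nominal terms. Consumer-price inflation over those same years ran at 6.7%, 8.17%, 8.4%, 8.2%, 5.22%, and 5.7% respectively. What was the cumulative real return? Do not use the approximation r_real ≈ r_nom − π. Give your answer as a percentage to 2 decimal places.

Cumulative inflation factor: 1.067 × 1.0817 × 1.084 × 1.082 × 1.0522 × 1.057 ≈ 1.50557.
Nominal growth factor: 1.64800. Real growth factor = 1.64800 / 1.50557 ≈ 1.09460.
Total real return ≈ 9.4602%.

9.46%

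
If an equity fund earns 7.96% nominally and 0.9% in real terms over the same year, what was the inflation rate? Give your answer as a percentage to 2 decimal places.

7.00%

From (1+r_nom) = (1+r_real)(1+π), we get 1+π = (1 + 7.96%)/(1 + 0.9%) = 1.0796/1.009 ≈ 1.06997.
So π ≈ 6.9970%.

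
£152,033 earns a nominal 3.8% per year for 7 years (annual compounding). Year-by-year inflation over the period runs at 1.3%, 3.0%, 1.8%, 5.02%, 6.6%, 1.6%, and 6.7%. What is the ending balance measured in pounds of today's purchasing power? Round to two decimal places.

£153,121.98

Nominal value at maturity: £152,033 × (1 + 3.8%)^7 ≈ £197,387.36.
Price-level factor over 7 years: 1.013 × 1.030 × 1.018 × 1.0502 × 1.066 × 1.016 × 1.067 ≈ 1.2890857099.
Dividing the nominal maturity value by the price-level factor gives the value in today's money.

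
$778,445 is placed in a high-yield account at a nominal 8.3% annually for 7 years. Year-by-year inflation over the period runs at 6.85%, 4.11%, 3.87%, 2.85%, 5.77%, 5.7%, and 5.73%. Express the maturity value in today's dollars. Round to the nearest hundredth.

Nominal value at maturity: $778,445 × (1 + 8.3%)^7 ≈ $1,360,276.30.
Price-level factor over 7 years: 1.0685 × 1.0411 × 1.0387 × 1.0285 × 1.0577 × 1.057 × 1.0573 ≈ 1.4047438017.
Dividing the nominal maturity value by the price-level factor gives the value in today's money.

$968,344.76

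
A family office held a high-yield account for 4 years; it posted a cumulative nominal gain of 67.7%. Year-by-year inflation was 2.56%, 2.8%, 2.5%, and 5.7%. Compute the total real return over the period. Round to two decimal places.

46.81%

Cumulative inflation factor: 1.0256 × 1.028 × 1.025 × 1.057 ≈ 1.14227.
Nominal growth factor: 1.67700. Real growth factor = 1.67700 / 1.14227 ≈ 1.46813.
Total real return ≈ 46.8125%.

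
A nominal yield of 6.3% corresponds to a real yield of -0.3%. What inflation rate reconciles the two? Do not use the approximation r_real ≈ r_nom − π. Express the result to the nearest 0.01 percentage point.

6.62%

From (1+r_nom) = (1+r_real)(1+π), we get 1+π = (1 + 6.3%)/(1 − 0.3%) = 1.063/0.997 ≈ 1.06620.
So π ≈ 6.6199%.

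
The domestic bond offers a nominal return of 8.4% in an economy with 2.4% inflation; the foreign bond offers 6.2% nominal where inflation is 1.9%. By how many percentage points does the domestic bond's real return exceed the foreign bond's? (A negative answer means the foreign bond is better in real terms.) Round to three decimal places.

1.640

The domestic bond real return: 1.084/1.024 − 1 = 5.8594%.
The foreign bond real return: 1.062/1.019 − 1 = 4.2198%.
Difference: 5.8594 − 4.2198 = 1.6396 pp.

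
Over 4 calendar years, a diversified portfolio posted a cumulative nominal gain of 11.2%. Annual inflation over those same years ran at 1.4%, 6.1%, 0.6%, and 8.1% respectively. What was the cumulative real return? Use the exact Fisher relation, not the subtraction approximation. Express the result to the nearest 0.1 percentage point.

-5.0%

Cumulative inflation factor: 1.014 × 1.061 × 1.006 × 1.081 ≈ 1.16998.
Nominal growth factor: 1.11200. Real growth factor = 1.11200 / 1.16998 ≈ 0.95045.
Total real return ≈ -4.9553%.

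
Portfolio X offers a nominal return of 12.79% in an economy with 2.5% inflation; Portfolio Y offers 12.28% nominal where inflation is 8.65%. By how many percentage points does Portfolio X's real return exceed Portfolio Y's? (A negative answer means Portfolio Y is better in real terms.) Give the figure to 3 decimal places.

6.698

Portfolio X real return: 1.1279/1.025 − 1 = 10.0390%.
Portfolio Y real return: 1.1228/1.0865 − 1 = 3.3410%.
Difference: 10.0390 − 3.3410 = 6.6980 pp.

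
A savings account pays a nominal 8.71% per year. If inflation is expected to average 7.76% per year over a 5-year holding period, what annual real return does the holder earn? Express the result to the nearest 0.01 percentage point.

With constant rates the annual real return is the same each year: (1+8.71%)/(1+7.76%) − 1 = 0.00882.

0.88%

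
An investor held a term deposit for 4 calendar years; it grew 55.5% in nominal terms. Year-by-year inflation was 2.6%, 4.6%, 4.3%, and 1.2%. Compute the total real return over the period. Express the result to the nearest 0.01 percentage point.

37.27%

Cumulative inflation factor: 1.026 × 1.046 × 1.043 × 1.012 ≈ 1.13278.
Nominal growth factor: 1.55500. Real growth factor = 1.55500 / 1.13278 ≈ 1.37273.
Total real return ≈ 37.2734%.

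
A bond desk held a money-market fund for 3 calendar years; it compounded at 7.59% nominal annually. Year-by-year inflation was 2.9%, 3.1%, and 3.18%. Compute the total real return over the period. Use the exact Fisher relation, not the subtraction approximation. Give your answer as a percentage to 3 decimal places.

13.775%

Cumulative inflation factor: 1.029 × 1.031 × 1.0318 ≈ 1.09464.
Nominal growth factor: 1.24542. Real growth factor = 1.24542 / 1.09464 ≈ 1.13775.
Total real return ≈ 13.7748%.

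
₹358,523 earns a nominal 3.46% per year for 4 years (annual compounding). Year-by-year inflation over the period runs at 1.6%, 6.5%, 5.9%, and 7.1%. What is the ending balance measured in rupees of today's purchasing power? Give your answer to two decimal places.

Nominal value at maturity: ₹358,523 × (1 + 3.46%)^4 ≈ ₹410,777.76.
Price-level factor over 4 years: 1.016 × 1.065 × 1.059 × 1.071 ≈ 1.2272378656.
The maturity value deflated by that factor is the answer in today's purchasing power.

₹334,717.31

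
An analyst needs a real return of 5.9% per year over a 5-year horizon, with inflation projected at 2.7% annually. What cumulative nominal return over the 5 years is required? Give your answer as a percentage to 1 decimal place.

52.2%

Required annual nominal rate: (1+5.9%)(1+2.7%) − 1 = 8.7593%.
Cumulative over 5 years: (1 + 0.087593)^5 − 1 ≈ 0.52171.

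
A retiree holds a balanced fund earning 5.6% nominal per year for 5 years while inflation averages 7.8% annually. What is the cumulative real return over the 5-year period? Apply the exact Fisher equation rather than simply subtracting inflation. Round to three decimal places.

The annual real rate is (1+5.6%)/(1+7.8%) − 1 = -2.0408%.
Compounded over 5 years: (1 + -0.020408)^5 − 1 ≈ -0.09796.

-9.796%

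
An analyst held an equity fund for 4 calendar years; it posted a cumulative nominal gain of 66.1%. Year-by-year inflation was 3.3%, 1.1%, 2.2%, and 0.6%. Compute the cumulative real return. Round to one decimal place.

54.7%

Cumulative inflation factor: 1.033 × 1.011 × 1.022 × 1.006 ≈ 1.07374.
Nominal growth factor: 1.66100. Real growth factor = 1.66100 / 1.07374 ≈ 1.54693.
Total real return ≈ 54.6925%.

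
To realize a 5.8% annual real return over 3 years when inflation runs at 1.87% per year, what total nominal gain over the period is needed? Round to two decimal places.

25.20%

Required annual nominal rate: (1+5.8%)(1+1.87%) − 1 = 7.77846%.
Cumulative over 3 years: (1 + 0.0777846)^3 − 1 ≈ 0.25198.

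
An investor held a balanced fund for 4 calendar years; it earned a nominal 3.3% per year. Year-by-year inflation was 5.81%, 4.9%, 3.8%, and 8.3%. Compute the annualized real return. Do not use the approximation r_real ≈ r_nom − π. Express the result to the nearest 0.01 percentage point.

-2.26%

Cumulative inflation factor: 1.0581 × 1.049 × 1.038 × 1.083 ≈ 1.24775.
Nominal growth factor: 1.13868. Real growth factor = 1.13868 / 1.24775 ≈ 0.91258.
Annualized: 0.91258^(1/4) − 1 ≈ -0.02261.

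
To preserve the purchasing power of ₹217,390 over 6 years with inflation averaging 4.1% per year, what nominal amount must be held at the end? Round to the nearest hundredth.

Cumulative price-level factor: (1+4.1%)^6 ≈ 1.2726365063.
The nominal amount required is ₹217,390 scaled up by that factor.

₹276,658.45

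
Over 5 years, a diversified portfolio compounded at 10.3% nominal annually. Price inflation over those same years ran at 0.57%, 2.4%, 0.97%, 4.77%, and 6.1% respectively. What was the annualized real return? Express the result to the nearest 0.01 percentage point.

7.15%

Cumulative inflation factor: 1.0057 × 1.024 × 1.0097 × 1.0477 × 1.061 ≈ 1.15588.
Nominal growth factor: 1.63259. Real growth factor = 1.63259 / 1.15588 ≈ 1.41242.
Annualized: 1.41242^(1/5) − 1 ≈ 0.07150.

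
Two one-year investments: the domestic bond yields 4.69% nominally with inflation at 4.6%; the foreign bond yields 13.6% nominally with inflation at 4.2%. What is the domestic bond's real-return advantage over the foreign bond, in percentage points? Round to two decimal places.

-8.94

The domestic bond real return: 1.0469/1.046 − 1 = 0.086%.
The foreign bond real return: 1.136/1.042 − 1 = 9.021%.
Difference: 0.086 − 9.021 = -8.935 pp.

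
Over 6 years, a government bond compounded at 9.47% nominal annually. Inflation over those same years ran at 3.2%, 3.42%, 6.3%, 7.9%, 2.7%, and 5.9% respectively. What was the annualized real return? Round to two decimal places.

Cumulative inflation factor: 1.032 × 1.0342 × 1.063 × 1.079 × 1.027 × 1.059 ≈ 1.33139.
Nominal growth factor: 1.72096. Real growth factor = 1.72096 / 1.33139 ≈ 1.29260.
Annualized: 1.29260^(1/6) − 1 ≈ 0.04370.

4.37%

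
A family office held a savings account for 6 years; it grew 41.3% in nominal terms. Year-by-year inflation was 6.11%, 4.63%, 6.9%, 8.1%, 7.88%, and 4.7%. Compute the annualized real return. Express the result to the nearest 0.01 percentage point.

Cumulative inflation factor: 1.0611 × 1.0463 × 1.069 × 1.081 × 1.0788 × 1.047 ≈ 1.44912.
Nominal growth factor: 1.41300. Real growth factor = 1.41300 / 1.44912 ≈ 0.97508.
Annualized: 0.97508^(1/6) − 1 ≈ -0.00420.

-0.42%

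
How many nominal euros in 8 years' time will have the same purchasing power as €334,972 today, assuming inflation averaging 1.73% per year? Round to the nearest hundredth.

Cumulative price-level factor: (1+1.73%)^8 ≈ 1.1470764299.
The nominal amount required is €334,972 scaled up by that factor.

€384,238.49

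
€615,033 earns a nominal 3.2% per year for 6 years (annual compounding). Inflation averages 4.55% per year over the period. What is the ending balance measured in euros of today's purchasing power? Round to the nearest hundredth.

Nominal value at maturity: €615,033 × (1 + 3.2%)^6 ≈ €742,979.11.
Price-level factor over 6 years: (1 + 4.55%)^6 ≈ 1.3060031455.
Dividing the nominal maturity value by the price-level factor gives the value in today's money.

€568,895.34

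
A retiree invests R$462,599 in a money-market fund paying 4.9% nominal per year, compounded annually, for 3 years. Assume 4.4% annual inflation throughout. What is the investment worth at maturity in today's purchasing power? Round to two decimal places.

R$469,277.42

Nominal value at maturity: R$462,599 × (1 + 4.9%)^3 ≈ R$533,987.58.
Price-level factor over 3 years: (1 + 4.4%)^3 = 1.137893184.
Dividing the nominal maturity value by the price-level factor gives the value in today's money.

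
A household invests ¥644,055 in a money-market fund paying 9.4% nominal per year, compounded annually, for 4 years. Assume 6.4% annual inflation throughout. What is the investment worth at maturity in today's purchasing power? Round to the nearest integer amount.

¥719,823

Nominal value at maturity: ¥644,055 × (1 + 9.4%)^4 ≈ ¥922,555.
Price-level factor over 4 years: (1 + 6.4%)^4 ≈ 1.2816413532.
The maturity value deflated by that factor is the answer in today's purchasing power.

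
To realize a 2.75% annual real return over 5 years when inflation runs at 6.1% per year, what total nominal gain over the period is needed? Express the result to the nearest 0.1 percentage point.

Required annual nominal rate: (1+2.75%)(1+6.1%) − 1 = 9.01775%.
Cumulative over 5 years: (1 + 0.0901775)^5 − 1 ≈ 0.53988.

54.0%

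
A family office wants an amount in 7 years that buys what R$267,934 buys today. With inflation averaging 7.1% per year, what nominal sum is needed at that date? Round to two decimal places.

Cumulative price-level factor: (1+7.1%)^7 ≈ 1.6163160884.
The nominal amount required is R$267,934 scaled up by that factor.

R$433,066.03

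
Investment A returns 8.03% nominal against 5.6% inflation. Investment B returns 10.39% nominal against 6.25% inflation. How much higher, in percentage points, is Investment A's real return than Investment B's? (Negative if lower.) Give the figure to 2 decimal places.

Investment A real return: 1.0803/1.056 − 1 = 2.301%.
Investment B real return: 1.1039/1.0625 − 1 = 3.896%.
Difference: 2.301 − 3.896 = -1.595 pp.

-1.60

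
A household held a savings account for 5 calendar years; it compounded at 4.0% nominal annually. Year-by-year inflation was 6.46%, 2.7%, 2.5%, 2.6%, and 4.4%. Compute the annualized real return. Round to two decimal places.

0.27%

Cumulative inflation factor: 1.0646 × 1.027 × 1.025 × 1.026 × 1.044 ≈ 1.20041.
Nominal growth factor: 1.21665. Real growth factor = 1.21665 / 1.20041 ≈ 1.01353.
Annualized: 1.01353^(1/5) − 1 ≈ 0.00269.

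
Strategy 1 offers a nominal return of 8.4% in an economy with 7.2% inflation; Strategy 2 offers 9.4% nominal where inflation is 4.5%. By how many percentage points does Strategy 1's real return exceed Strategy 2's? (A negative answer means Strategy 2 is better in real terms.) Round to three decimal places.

-3.570

Strategy 1 real return: 1.084/1.072 − 1 = 1.1194%.
Strategy 2 real return: 1.094/1.045 − 1 = 4.6890%.
Difference: 1.1194 − 4.6890 = -3.5696 pp.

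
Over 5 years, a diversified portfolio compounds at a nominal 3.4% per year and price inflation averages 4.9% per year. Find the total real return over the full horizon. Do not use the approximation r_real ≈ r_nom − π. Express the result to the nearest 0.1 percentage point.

-6.9%

The annual real rate is (1+3.4%)/(1+4.9%) − 1 = -1.4299%.
Compounded over 5 years: (1 + -0.014299)^5 − 1 ≈ -0.06948.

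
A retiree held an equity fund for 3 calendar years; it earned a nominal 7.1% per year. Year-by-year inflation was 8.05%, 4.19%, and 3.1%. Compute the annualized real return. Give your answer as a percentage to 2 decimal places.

Cumulative inflation factor: 1.0805 × 1.0419 × 1.031 ≈ 1.16067.
Nominal growth factor: 1.22848. Real growth factor = 1.22848 / 1.16067 ≈ 1.05842.
Annualized: 1.05842^(1/3) − 1 ≈ 0.01911.

1.91%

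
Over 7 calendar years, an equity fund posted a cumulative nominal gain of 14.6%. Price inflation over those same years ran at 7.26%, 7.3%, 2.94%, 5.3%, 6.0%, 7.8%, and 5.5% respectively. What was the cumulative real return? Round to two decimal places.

Cumulative inflation factor: 1.0726 × 1.073 × 1.0294 × 1.053 × 1.060 × 1.078 × 1.055 ≈ 1.50393.
Nominal growth factor: 1.14600. Real growth factor = 1.14600 / 1.50393 ≈ 0.76200.
Total real return ≈ -23.7996%.

-23.80%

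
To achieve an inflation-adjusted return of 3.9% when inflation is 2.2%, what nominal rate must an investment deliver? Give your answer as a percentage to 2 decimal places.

By the Fisher equation, 1 + r_nom = (1 + 3.9%)(1 + 2.2%) = 1.039 × 1.022 = 1.061858.
So r_nom = 6.1858%.

6.19%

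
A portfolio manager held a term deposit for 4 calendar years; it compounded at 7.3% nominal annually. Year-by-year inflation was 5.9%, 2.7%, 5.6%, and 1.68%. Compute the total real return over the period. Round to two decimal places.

Cumulative inflation factor: 1.059 × 1.027 × 1.056 × 1.0168 ≈ 1.16779.
Nominal growth factor: 1.32556. Real growth factor = 1.32556 / 1.16779 ≈ 1.13510.
Total real return ≈ 13.5097%.

13.51%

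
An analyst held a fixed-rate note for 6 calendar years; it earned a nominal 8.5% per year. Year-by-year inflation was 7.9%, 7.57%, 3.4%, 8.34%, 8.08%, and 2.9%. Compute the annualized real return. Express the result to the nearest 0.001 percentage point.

Cumulative inflation factor: 1.079 × 1.0757 × 1.034 × 1.0834 × 1.0808 × 1.029 ≈ 1.44605.
Nominal growth factor: 1.63147. Real growth factor = 1.63147 / 1.44605 ≈ 1.12823.
Annualized: 1.12823^(1/6) − 1 ≈ 0.02031.

2.031%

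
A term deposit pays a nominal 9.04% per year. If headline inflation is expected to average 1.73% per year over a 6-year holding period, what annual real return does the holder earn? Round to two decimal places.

7.19%

With constant rates the annual real return is the same each year: (1+9.04%)/(1+1.73%) − 1 = 0.07186.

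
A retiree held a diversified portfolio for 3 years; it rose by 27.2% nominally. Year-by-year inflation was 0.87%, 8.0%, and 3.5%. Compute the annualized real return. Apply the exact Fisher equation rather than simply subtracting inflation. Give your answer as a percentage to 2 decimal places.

4.10%

Cumulative inflation factor: 1.0087 × 1.080 × 1.035 ≈ 1.12752.
Nominal growth factor: 1.27200. Real growth factor = 1.27200 / 1.12752 ≈ 1.12813.
Annualized: 1.12813^(1/3) − 1 ≈ 0.04101.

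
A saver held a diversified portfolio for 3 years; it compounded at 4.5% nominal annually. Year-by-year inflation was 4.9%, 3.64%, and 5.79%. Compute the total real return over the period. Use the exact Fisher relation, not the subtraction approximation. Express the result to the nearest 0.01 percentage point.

Cumulative inflation factor: 1.049 × 1.0364 × 1.0579 ≈ 1.15013.
Nominal growth factor: 1.14117. Real growth factor = 1.14117 / 1.15013 ≈ 0.99220.
Total real return ≈ -0.7795%.

-0.78%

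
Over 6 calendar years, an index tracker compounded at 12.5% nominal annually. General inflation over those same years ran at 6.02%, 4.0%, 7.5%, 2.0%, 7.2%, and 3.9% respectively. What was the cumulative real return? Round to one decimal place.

50.5%

Cumulative inflation factor: 1.0602 × 1.040 × 1.075 × 1.020 × 1.072 × 1.039 ≈ 1.34660.
Nominal growth factor: 2.02729. Real growth factor = 2.02729 / 1.34660 ≈ 1.50548.
Total real return ≈ 50.5480%.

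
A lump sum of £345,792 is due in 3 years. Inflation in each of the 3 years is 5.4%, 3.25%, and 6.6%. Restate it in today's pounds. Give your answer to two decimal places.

£298,076.04

Price-level factor over 3 years: 1.054 × 1.0325 × 1.066 = 1.16007983.
Purchasing power today: £345,792 divided by that factor.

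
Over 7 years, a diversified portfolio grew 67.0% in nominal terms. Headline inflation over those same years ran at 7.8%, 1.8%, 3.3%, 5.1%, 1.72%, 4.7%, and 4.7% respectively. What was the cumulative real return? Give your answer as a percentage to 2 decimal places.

25.70%

Cumulative inflation factor: 1.078 × 1.018 × 1.033 × 1.051 × 1.0172 × 1.047 × 1.047 ≈ 1.32852.
Nominal growth factor: 1.67000. Real growth factor = 1.67000 / 1.32852 ≈ 1.25703.
Total real return ≈ 25.7034%.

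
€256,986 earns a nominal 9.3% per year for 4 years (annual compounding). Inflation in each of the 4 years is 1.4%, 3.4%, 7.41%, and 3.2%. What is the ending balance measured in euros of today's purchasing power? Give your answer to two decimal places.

€315,578.35

Nominal value at maturity: €256,986 × (1 + 9.3%)^4 ≈ €366,766.88.
Price-level factor over 4 years: 1.014 × 1.034 × 1.0741 × 1.032 ≈ 1.1622054499.
Dividing the nominal maturity value by the price-level factor gives the value in today's money.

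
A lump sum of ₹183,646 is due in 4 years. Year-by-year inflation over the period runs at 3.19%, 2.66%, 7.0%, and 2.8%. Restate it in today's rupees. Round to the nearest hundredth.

Price-level factor over 4 years: 1.0319 × 1.0266 × 1.070 × 1.028 ≈ 1.1652410201.
Purchasing power today: ₹183,646 divided by that factor.

₹157,603.45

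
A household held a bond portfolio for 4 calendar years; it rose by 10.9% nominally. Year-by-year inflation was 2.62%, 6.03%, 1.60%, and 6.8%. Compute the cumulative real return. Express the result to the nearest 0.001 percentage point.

Cumulative inflation factor: 1.0262 × 1.0603 × 1.0160 × 1.068 ≈ 1.18066.
Nominal growth factor: 1.10900. Real growth factor = 1.10900 / 1.18066 ≈ 0.93930.
Total real return ≈ -6.0697%.

-6.070%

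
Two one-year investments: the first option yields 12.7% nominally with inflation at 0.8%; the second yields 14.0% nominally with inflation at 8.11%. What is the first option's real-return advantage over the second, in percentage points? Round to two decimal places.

6.36

The first option real return: 1.127/1.008 − 1 = 11.806%.
The second real return: 1.140/1.0811 − 1 = 5.448%.
Difference: 11.806 − 5.448 = 6.358 pp.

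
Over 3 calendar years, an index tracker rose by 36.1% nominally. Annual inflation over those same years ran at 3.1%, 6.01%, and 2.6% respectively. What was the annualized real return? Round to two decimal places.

Cumulative inflation factor: 1.031 × 1.0601 × 1.026 ≈ 1.12138.
Nominal growth factor: 1.36100. Real growth factor = 1.36100 / 1.12138 ≈ 1.21368.
Annualized: 1.21368^(1/3) − 1 ≈ 0.06668.

6.67%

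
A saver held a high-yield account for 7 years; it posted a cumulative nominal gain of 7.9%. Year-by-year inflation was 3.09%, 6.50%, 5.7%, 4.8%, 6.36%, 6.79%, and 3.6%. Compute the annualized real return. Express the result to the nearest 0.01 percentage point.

-3.95%

Cumulative inflation factor: 1.0309 × 1.0650 × 1.057 × 1.048 × 1.0636 × 1.0679 × 1.036 ≈ 1.43110.
Nominal growth factor: 1.07900. Real growth factor = 1.07900 / 1.43110 ≈ 0.75396.
Annualized: 0.75396^(1/7) − 1 ≈ -0.03954.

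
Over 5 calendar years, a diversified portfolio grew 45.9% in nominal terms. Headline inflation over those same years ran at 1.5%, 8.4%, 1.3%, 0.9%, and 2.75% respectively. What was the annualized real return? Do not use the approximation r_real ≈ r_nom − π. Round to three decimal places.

4.774%

Cumulative inflation factor: 1.015 × 1.084 × 1.013 × 1.009 × 1.0275 ≈ 1.15552.
Nominal growth factor: 1.45900. Real growth factor = 1.45900 / 1.15552 ≈ 1.26263.
Annualized: 1.26263^(1/5) − 1 ≈ 0.04774.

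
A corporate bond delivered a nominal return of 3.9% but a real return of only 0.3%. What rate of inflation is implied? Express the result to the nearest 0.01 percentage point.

From (1+r_nom) = (1+r_real)(1+π), we get 1+π = (1 + 3.9%)/(1 + 0.3%) = 1.039/1.003 ≈ 1.03589.
So π ≈ 3.5892%.

3.59%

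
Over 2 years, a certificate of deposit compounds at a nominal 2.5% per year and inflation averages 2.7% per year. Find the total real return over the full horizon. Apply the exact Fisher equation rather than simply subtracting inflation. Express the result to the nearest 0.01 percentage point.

The annual real rate is (1+2.5%)/(1+2.7%) − 1 = -0.1947%.
Compounded over 2 years: (1 + -0.001947)^2 − 1 ≈ -0.00389.

-0.39%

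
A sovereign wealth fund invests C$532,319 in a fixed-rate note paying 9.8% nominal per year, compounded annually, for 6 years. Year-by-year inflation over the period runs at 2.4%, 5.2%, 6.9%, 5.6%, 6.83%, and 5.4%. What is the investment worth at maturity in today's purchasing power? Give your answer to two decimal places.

C$681,231.70

Nominal value at maturity: C$532,319 × (1 + 9.8%)^6 ≈ C$932,794.57.
Price-level factor over 6 years: 1.024 × 1.052 × 1.069 × 1.056 × 1.0683 × 1.054 ≈ 1.3692765140.
Dividing the nominal maturity value by the price-level factor gives the value in today's money.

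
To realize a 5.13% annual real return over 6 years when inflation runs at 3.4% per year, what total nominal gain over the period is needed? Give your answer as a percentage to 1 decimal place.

65.0%

Required annual nominal rate: (1+5.13%)(1+3.4%) − 1 = 8.70442%.
Cumulative over 6 years: (1 + 0.0870442)^6 − 1 ≈ 0.65000.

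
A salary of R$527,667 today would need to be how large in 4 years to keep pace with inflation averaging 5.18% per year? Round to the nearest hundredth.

R$645,791.91

Cumulative price-level factor: (1+5.18%)^4 ≈ 1.2238626071.
The nominal amount required is R$527,667 scaled up by that factor.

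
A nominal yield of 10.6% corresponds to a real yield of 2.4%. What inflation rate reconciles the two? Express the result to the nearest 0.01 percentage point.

From (1+r_nom) = (1+r_real)(1+π), we get 1+π = (1 + 10.6%)/(1 + 2.4%) = 1.106/1.024 ≈ 1.08008.
So π ≈ 8.0078%.

8.01%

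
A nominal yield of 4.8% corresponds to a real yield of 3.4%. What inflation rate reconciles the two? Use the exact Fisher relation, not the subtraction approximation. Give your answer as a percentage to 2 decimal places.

From (1+r_nom) = (1+r_real)(1+π), we get 1+π = (1 + 4.8%)/(1 + 3.4%) = 1.048/1.034 ≈ 1.01354.
So π ≈ 1.3540%.

1.35%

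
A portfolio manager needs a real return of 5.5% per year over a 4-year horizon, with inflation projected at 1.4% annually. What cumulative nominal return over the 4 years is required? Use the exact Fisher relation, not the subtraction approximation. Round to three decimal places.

Required annual nominal rate: (1+5.5%)(1+1.4%) − 1 = 6.977%.
Cumulative over 4 years: (1 + 0.06977)^4 − 1 ≈ 0.30967.

30.967%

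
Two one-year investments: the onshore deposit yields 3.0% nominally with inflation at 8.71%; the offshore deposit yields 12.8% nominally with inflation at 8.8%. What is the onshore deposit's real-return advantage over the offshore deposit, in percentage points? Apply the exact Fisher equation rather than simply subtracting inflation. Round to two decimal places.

-8.93

The onshore deposit real return: 1.030/1.0871 − 1 = -5.253%.
The offshore deposit real return: 1.128/1.088 − 1 = 3.676%.
Difference: -5.253 − 3.676 = -8.929 pp.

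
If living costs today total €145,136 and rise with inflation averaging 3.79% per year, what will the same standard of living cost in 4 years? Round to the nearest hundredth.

€168,421.37

Cumulative price-level factor: (1+3.79%)^4 ≈ 1.1604382830.
The nominal amount required is €145,136 scaled up by that factor.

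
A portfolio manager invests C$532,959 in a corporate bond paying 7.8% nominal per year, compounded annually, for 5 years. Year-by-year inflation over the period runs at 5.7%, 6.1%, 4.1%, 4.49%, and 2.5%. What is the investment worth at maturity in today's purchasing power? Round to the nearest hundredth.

C$620,508.75

Nominal value at maturity: C$532,959 × (1 + 7.8%)^5 ≈ C$775,867.58.
Price-level factor over 5 years: 1.057 × 1.061 × 1.041 × 1.0449 × 1.025 ≈ 1.2503733113.
Dividing the nominal maturity value by the price-level factor gives the value in today's money.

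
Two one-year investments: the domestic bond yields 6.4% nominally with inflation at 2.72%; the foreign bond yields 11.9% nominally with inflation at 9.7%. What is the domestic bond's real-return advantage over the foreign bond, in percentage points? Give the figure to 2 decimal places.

The domestic bond real return: 1.064/1.0272 − 1 = 3.583%.
The foreign bond real return: 1.119/1.097 − 1 = 2.005%.
Difference: 3.583 − 2.005 = 1.578 pp.

1.58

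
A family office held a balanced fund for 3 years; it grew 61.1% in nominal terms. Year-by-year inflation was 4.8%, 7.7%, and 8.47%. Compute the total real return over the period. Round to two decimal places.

Cumulative inflation factor: 1.048 × 1.077 × 1.0847 ≈ 1.22430.
Nominal growth factor: 1.61100. Real growth factor = 1.61100 / 1.22430 ≈ 1.31586.
Total real return ≈ 31.5858%.

31.59%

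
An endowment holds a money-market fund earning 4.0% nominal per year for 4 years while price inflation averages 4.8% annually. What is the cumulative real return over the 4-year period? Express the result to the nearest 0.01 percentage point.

The annual real rate is (1+4.0%)/(1+4.8%) − 1 = -0.7634%.
Compounded over 4 years: (1 + -0.007634)^4 − 1 ≈ -0.03019.

-3.02%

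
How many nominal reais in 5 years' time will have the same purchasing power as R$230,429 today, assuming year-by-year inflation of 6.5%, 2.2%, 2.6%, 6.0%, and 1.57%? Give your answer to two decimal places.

R$277,048.83

Cumulative price-level factor: 1.065 × 1.022 × 1.026 × 1.060 × 1.0157 ≈ 1.2023175378.
The nominal amount required is R$230,429 scaled up by that factor.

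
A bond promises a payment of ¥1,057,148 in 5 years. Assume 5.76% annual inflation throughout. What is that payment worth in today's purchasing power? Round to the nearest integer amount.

¥798,967

Price-level factor over 5 years: (1 + 5.76%)^5 ≈ 1.3231443015.
Purchasing power today: ¥1,057,148 divided by that factor.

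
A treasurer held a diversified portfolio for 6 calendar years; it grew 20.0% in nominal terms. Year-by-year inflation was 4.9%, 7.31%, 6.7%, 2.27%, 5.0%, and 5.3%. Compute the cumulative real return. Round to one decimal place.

Cumulative inflation factor: 1.049 × 1.0731 × 1.067 × 1.0227 × 1.050 × 1.053 ≈ 1.35814.
Nominal growth factor: 1.20000. Real growth factor = 1.20000 / 1.35814 ≈ 0.88356.
Total real return ≈ -11.6442%.

-11.6%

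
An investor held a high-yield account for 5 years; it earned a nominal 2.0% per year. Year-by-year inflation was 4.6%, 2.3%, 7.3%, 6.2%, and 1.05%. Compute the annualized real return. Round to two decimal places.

-2.17%

Cumulative inflation factor: 1.046 × 1.023 × 1.073 × 1.062 × 1.0105 ≈ 1.23216.
Nominal growth factor: 1.10408. Real growth factor = 1.10408 / 1.23216 ≈ 0.89605.
Annualized: 0.89605^(1/5) − 1 ≈ -0.02171.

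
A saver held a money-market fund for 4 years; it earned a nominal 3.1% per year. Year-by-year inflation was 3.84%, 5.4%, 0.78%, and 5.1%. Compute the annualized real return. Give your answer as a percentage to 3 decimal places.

Cumulative inflation factor: 1.0384 × 1.054 × 1.0078 × 1.051 ≈ 1.15926.
Nominal growth factor: 1.12989. Real growth factor = 1.12989 / 1.15926 ≈ 0.97466.
Annualized: 0.97466^(1/4) − 1 ≈ -0.00640.

-0.640%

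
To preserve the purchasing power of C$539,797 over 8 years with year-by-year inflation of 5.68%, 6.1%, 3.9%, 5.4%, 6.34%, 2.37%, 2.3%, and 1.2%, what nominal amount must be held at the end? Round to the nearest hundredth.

Cumulative price-level factor: 1.0568 × 1.061 × 1.039 × 1.054 × 1.0634 × 1.0237 × 1.023 × 1.012 ≈ 1.3838526586.
Multiplying C$539,797 by the price-level factor gives the future nominal sum.

C$746,999.51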